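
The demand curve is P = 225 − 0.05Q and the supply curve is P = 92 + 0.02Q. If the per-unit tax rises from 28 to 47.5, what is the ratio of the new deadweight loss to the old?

2.878

Competitive equilibrium: 225 − 0.05Q = 92 + 0.02Q → Q* = 1900, P* = 130.
For a per-unit tax t: ΔQ = t/0.07, so DWL = ½·t·(t/0.07) = t²/0.14.
At t = 28: DWL = 5600. At t = 47.5: DWL = 16116.071.
Ratio = (47.5/28)² = 2.878.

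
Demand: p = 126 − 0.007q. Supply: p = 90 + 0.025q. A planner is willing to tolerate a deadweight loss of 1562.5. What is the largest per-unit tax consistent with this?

Competitive equilibrium: 126 − 0.007q = 90 + 0.025q → q* = 1125, p* = 118.125.
A tax t gives Δq = t/0.032 and wedge t, so DWL = t²/0.064.
t²/0.064 = 1562.5 → t² = 100 → t = 10.

10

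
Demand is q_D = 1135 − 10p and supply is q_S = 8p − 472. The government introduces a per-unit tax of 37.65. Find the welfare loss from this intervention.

In inverse form: demand p = 113.5 − 0.1q, supply p = 59 + 0.125q.
Competitive equilibrium: 113.5 − 0.1q = 59 + 0.125q → q* = 242.2222, p* = 89.2778.
With the tax, the buyer price exceeds the seller price by 37.65: (113.5 − 0.1q) − (59 + 0.125q) = 37.65 → q' = 74.8889.
Δq = 242.2222 − 74.8889 = 167.3333; the wedge equals the tax, 37.65.
The triangle = ½ × 167.3333 × 37.65 = 3150.05.

3150.05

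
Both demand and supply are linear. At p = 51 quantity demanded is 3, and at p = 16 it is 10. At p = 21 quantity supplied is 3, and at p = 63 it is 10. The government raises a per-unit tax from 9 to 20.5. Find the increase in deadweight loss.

15.42

Demand slope = (16 − 51)/(10 − 3) = −5, so p = 66 − 5q.
Supply slope = (63 − 21)/(10 − 3) = 6, so p = 3 + 6q.
Competitive equilibrium: 66 − 5q = 3 + 6q → q* = 5.7273, p* = 37.3636.
For a per-unit tax t: Δq = t/11, so DWL = ½·t·(t/11) = t²/22.
At t = 9: DWL = 3.682. At t = 20.5: DWL = 19.102.
Increase = 19.102 − 3.682 = 15.42.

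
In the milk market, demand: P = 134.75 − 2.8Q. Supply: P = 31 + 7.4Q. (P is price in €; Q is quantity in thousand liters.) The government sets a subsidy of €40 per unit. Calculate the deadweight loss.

€78.43 thousand

Competitive equilibrium: 134.75 − 2.8Q = 31 + 7.4Q → Q* = 10.1716, P* = 106.2696.
The subsidy lowers effective supply by 40: P = 7.4Q − 9.
New quantity: 134.75 − 2.8Q = 7.4Q − 9 → Q' = 14.0931.
Overproduction ΔQ = 14.0931 − 10.1716 = 3.9215; wedge = subsidy = 40.
Welfare loss = ½ × 3.9215 × 40 = €78.43 thousand.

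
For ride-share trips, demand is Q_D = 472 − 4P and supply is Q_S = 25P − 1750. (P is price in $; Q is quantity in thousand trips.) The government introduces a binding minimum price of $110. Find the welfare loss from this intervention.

In inverse form: demand P = 118 − 0.25Q, supply P = 70 + 0.04Q.
Competitive equilibrium: 118 − 0.25Q = 70 + 0.04Q → Q* = 165.5172, P* = 76.6207.
At the floor P = 110, quantity demanded = (118 − 110)/0.25 = 32.
Sellers' marginal cost at Q' = 32: 70 + 0.04·32 = 71.28.
ΔQ = 165.5172 − 32 = 133.5172; wedge = 110 − 71.28 = 38.72.
The triangle = ½ × 133.5172 × 38.72 = $2584.89 thousand.

$2584.89 thousand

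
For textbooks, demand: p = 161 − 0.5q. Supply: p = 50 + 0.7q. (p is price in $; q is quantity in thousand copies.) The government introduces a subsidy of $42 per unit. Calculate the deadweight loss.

$735 thousand

Competitive equilibrium: 161 − 0.5q = 50 + 0.7q → q* = 92.5, p* = 114.75.
The subsidy lowers effective supply by 42: p = 8 + 0.7q.
New quantity: 161 − 0.5q = 8 + 0.7q → q' = 127.5.
Overproduction Δq = 127.5 − 92.5 = 35; wedge = subsidy = 42.
DWL = ½ × 35 × 42 = $735 thousand.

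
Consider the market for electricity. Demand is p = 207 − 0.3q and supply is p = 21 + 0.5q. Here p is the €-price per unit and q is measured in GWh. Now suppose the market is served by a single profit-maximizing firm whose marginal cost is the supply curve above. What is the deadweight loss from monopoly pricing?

€1608.29

Competitive equilibrium: 207 − 0.3q = 21 + 0.5q → q* = 232.5, p* = 137.25.
Marginal revenue: MR = 207 − 0.6q. Set MR = MC: 207 − 0.6q = 21 + 0.5q → q_m = 169.09091.
Price p_m = 207 − 0.3·169.09091 = 156.27273; MC(q_m) = 21 + 0.5·169.09091 = 105.54546.
Competitive q* = 232.5, so Δq = 63.40909; wedge = 156.27273 − 105.54546 = 50.72727.
Welfare loss = ½ × 63.40909 × 50.72727 = €1608.29.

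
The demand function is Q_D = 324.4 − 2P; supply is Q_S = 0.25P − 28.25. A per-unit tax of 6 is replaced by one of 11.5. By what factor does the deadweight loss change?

3.674

In inverse form: demand P = 162.2 − 0.5Q, supply P = 113 + 4Q.
Competitive equilibrium: 162.2 − 0.5Q = 113 + 4Q → Q* = 10.9333, P* = 156.7333.
For a per-unit tax t: ΔQ = t/4.5, so DWL = ½·t·(t/4.5) = t²/9.
At t = 6: DWL = 4. At t = 11.5: DWL = 14.694.
Ratio = (11.5/6)² = 3.674.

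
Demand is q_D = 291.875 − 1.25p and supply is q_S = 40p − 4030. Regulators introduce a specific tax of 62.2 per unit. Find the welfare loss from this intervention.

2344.75

In inverse form: demand p = 233.5 − 0.8q, supply p = 100.75 + 0.025q.
Competitive equilibrium: 233.5 − 0.8q = 100.75 + 0.025q → q* = 160.9091, p* = 104.7727.
With the tax, the buyer price exceeds the seller price by 62.2: (233.5 − 0.8q) − (100.75 + 0.025q) = 62.2 → q' = 85.5152.
Δq = 160.9091 − 85.5152 = 75.3939; the wedge equals the tax, 62.2.
The triangle = ½ × 75.3939 × 62.2 = 2344.75.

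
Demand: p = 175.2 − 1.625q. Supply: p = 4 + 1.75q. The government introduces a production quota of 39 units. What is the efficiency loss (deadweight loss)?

Competitive equilibrium: 175.2 − 1.625q = 4 + 1.75q → q* = 50.7259, p* = 92.7704.
At q = 39: demand price = 175.2 − 1.625·39 = 111.825; supply price = 4 + 1.75·39 = 72.25.
Δq = 50.7259 − 39 = 11.7259; wedge = 111.825 − 72.25 = 39.575.
Welfare loss = ½ × 11.7259 × 39.575 = 232.03.

232.03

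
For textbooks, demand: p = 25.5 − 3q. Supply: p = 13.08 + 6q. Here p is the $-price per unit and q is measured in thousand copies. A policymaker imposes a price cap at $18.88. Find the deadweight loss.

$0.77 thousand

Competitive equilibrium: 25.5 − 3q = 13.08 + 6q → q* = 1.38, p* = 21.36.
At the ceiling p = 18.88, quantity supplied = (18.88 − 13.08)/6 = 0.9667.
Willingness to pay at q' = 0.9667: 25.5 − 3·0.9667 = 22.5999.
Δq = 1.38 − 0.9667 = 0.4133; wedge = 22.5999 − 18.88 = 3.7199.
DWL = ½ × 0.4133 × 3.7199 = $0.77 thousand.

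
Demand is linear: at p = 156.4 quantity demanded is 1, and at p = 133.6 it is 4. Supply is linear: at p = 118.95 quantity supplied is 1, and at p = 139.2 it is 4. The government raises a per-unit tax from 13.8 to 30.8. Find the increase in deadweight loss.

Demand slope = (133.6 − 156.4)/(4 − 1) = −7.6, so p = 164 − 7.6q.
Supply slope = (139.2 − 118.95)/(4 − 1) = 6.75, so p = 112.2 + 6.75q.
Competitive equilibrium: 164 − 7.6q = 112.2 + 6.75q → q* = 3.6098, p* = 136.5659.
For a per-unit tax t: Δq = t/14.35, so DWL = ½·t·(t/14.35) = t²/28.7.
At t = 13.8: DWL = 6.636. At t = 30.8: DWL = 33.054.
Increase = 33.054 − 6.636 = 26.42.

26.42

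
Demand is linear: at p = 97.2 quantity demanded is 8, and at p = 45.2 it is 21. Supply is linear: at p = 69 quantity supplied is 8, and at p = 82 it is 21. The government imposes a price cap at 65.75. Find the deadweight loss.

Demand slope = (45.2 − 97.2)/(21 − 8) = −4, so p = 129.2 − 4q.
Supply slope = (82 − 69)/(21 − 8) = 1, so p = 61 + q.
Competitive equilibrium: 129.2 − 4q = 61 + q → q* = 13.64, p* = 74.64.
At the ceiling p = 65.75, quantity supplied = (65.75 − 61)/1 = 4.75.
Willingness to pay at q' = 4.75: 129.2 − 4·4.75 = 110.2.
Δq = 13.64 − 4.75 = 8.89; wedge = 110.2 − 65.75 = 44.45.
Deadweight loss = ½ × 8.89 × 44.45 = 197.58.

197.58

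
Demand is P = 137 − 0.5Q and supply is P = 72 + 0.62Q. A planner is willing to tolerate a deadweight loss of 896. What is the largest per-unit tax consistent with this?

44.8

Competitive equilibrium: 137 − 0.5Q = 72 + 0.62Q → Q* = 58.0357, P* = 107.9821.
A tax t gives ΔQ = t/1.12 and wedge t, so DWL = t²/2.24.
t²/2.24 = 896 → t² = 2007.04 → t = 44.8.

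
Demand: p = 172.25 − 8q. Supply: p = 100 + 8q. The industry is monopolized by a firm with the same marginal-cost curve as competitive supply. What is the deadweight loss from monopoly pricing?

Competitive equilibrium: 172.25 − 8q = 100 + 8q → q* = 4.5156, p* = 136.125.
Marginal revenue: MR = 172.25 − 16q. Set MR = MC: 172.25 − 16q = 100 + 8q → q_m = 3.0104.
Price p_m = 172.25 − 8·3.0104 = 148.1668; MC(q_m) = 100 + 8·3.0104 = 124.0832.
Competitive q* = 4.5156, so Δq = 1.5052; wedge = 148.1668 − 124.0832 = 24.0836.
Deadweight loss = ½ × 1.5052 × 24.0836 = 18.13.

18.13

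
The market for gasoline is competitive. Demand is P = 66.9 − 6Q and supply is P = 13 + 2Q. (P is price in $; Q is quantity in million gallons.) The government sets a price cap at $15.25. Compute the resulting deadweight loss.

Competitive equilibrium: 66.9 − 6Q = 13 + 2Q → Q* = 6.7375, P* = 26.475.
At the ceiling P = 15.25, quantity supplied = (15.25 − 13)/2 = 1.125.
Willingness to pay at Q' = 1.125: 66.9 − 6·1.125 = 60.15.
ΔQ = 6.7375 − 1.125 = 5.6125; wedge = 60.15 − 15.25 = 44.9.
Welfare loss = ½ × 5.6125 × 44.9 = $126 million.

$126 million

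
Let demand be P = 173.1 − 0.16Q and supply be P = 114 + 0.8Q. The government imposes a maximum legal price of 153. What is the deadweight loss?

Competitive equilibrium: 173.1 − 0.16Q = 114 + 0.8Q → Q* = 61.5625, P* = 163.25.
At the ceiling P = 153, quantity supplied = (153 − 114)/0.8 = 48.75.
Willingness to pay at Q' = 48.75: 173.1 − 0.16·48.75 = 165.3.
ΔQ = 61.5625 − 48.75 = 12.8125; wedge = 165.3 − 153 = 12.3.
The triangle = ½ × 12.8125 × 12.3 = 78.80.

78.80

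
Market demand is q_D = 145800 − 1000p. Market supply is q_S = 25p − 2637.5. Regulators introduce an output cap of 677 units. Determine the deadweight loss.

1918.62

In inverse form: demand p = 145.8 − 0.001q, supply p = 105.5 + 0.04q.
Competitive equilibrium: 145.8 − 0.001q = 105.5 + 0.04q → q* = 982.9268, p* = 144.8171.
At q = 677: demand price = 145.8 − 0.001·677 = 145.123; supply price = 105.5 + 0.04·677 = 132.58.
Δq = 982.9268 − 677 = 305.9268; wedge = 145.123 − 132.58 = 12.543.
The triangle = ½ × 305.9268 × 12.543 = 1918.62.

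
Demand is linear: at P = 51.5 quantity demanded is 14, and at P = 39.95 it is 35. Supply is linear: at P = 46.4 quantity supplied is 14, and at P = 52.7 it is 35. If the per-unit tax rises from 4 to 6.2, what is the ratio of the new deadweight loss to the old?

Demand slope = (39.95 − 51.5)/(35 − 14) = −0.55, so P = 59.2 − 0.55Q.
Supply slope = (52.7 − 46.4)/(35 − 14) = 0.3, so P = 42.2 + 0.3Q.
Competitive equilibrium: 59.2 − 0.55Q = 42.2 + 0.3Q → Q* = 20, P* = 48.2.
For a per-unit tax t: ΔQ = t/0.85, so DWL = ½·t·(t/0.85) = t²/1.7.
At t = 4: DWL = 9.412. At t = 6.2: DWL = 22.612.
Ratio = (6.2/4)² = 2.4025.

2.4025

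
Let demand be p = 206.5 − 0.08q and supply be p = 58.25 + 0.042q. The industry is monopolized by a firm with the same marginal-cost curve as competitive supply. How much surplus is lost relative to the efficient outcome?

14127.87

Competitive equilibrium: 206.5 − 0.08q = 58.25 + 0.042q → q* = 1215.16393, p* = 109.28689.
Marginal revenue: MR = 206.5 − 0.16q. Set MR = MC: 206.5 − 0.16q = 58.25 + 0.042q → q_m = 733.91089.
Price p_m = 206.5 − 0.08·733.91089 = 147.78713; MC(q_m) = 58.25 + 0.042·733.91089 = 89.07426.
Competitive q* = 1215.16393, so Δq = 481.25304; wedge = 147.78713 − 89.07426 = 58.71287.
Deadweight loss = ½ × 481.25304 × 58.71287 = 14127.87.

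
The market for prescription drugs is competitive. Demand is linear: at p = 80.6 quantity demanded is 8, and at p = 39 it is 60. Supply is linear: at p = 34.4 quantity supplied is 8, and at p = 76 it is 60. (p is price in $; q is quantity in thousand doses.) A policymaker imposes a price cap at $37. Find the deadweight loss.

Demand slope = (39 − 80.6)/(60 − 8) = −0.8, so p = 87 − 0.8q.
Supply slope = (76 − 34.4)/(60 − 8) = 0.8, so p = 28 + 0.8q.
Competitive equilibrium: 87 − 0.8q = 28 + 0.8q → q* = 36.875, p* = 57.5.
At the ceiling p = 37, quantity supplied = (37 − 28)/0.8 = 11.25.
Willingness to pay at q' = 11.25: 87 − 0.8·11.25 = 78.
Δq = 36.875 − 11.25 = 25.625; wedge = 78 − 37 = 41.
The triangle = ½ × 25.625 × 41 = $525.31 thousand.

$525.31 thousand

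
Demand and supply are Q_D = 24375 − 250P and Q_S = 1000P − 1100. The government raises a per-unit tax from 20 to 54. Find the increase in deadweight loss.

In inverse form: demand P = 97.5 − 0.004Q, supply P = 1.1 + 0.001Q.
Competitive equilibrium: 97.5 − 0.004Q = 1.1 + 0.001Q → Q* = 19280, P* = 20.38.
For a per-unit tax t: ΔQ = t/0.005, so DWL = ½·t·(t/0.005) = t²/0.01.
At t = 20: DWL = 40000. At t = 54: DWL = 291600.
Increase = 291600 − 40000 = 251600.

251600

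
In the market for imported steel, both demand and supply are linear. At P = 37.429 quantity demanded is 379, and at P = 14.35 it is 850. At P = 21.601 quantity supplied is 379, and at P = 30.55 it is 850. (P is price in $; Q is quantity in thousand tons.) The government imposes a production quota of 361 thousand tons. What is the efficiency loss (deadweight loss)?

$2138.02 thousand

Demand slope = (14.35 − 37.429)/(850 − 379) = −0.049, so P = 56 − 0.049Q.
Supply slope = (30.55 − 21.601)/(850 − 379) = 0.019, so P = 14.4 + 0.019Q.
Competitive equilibrium: 56 − 0.049Q = 14.4 + 0.019Q → Q* = 611.7647, P* = 26.0235.
At Q = 361: demand price = 56 − 0.049·361 = 38.311; supply price = 14.4 + 0.019·361 = 21.259.
ΔQ = 611.7647 − 361 = 250.7647; wedge = 38.311 − 21.259 = 17.052.
DWL = ½ × 250.7647 × 17.052 = $2138.02 thousand.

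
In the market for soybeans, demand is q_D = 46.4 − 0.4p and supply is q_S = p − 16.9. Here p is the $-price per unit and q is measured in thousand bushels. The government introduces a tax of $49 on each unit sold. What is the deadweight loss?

$343 thousand

In inverse form: demand p = 116 − 2.5q, supply p = 16.9 + q.
Competitive equilibrium: 116 − 2.5q = 16.9 + q → q* = 28.3143, p* = 45.2143.
With the tax, the buyer price exceeds the seller price by 49: (116 − 2.5q) − (16.9 + q) = 49 → q' = 14.3143.
Δq = 28.3143 − 14.3143 = 14; the wedge equals the tax, 49.
DWL = ½ × 14 × 49 = $343 thousand.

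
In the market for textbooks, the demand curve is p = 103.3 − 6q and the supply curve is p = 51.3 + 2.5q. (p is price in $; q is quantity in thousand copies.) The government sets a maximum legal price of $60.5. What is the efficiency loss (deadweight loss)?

Competitive equilibrium: 103.3 − 6q = 51.3 + 2.5q → q* = 6.1176, p* = 66.5941.
At the ceiling p = 60.5, quantity supplied = (60.5 − 51.3)/2.5 = 3.68.
Willingness to pay at q' = 3.68: 103.3 − 6·3.68 = 81.22.
Δq = 6.1176 − 3.68 = 2.4376; wedge = 81.22 − 60.5 = 20.72.
The triangle = ½ × 2.4376 × 20.72 = $25.25 thousand.

$25.25 thousand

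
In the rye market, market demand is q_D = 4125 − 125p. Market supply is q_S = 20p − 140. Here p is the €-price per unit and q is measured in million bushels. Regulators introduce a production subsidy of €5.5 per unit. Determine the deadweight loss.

€260.78 million

In inverse form: demand p = 33 − 0.008q, supply p = 7 + 0.05q.
Competitive equilibrium: 33 − 0.008q = 7 + 0.05q → q* = 448.2759, p* = 29.4138.
The subsidy lowers effective supply by 5.5: p = 1.5 + 0.05q.
New quantity: 33 − 0.008q = 1.5 + 0.05q → q' = 543.1034.
Overproduction Δq = 543.1034 − 448.2759 = 94.8275; wedge = subsidy = 5.5.
Welfare loss = ½ × 94.8275 × 5.5 = €260.78 million.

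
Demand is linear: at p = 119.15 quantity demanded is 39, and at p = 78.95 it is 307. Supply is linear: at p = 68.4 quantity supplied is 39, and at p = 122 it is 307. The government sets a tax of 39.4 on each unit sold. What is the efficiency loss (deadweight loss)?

2217.66

Demand slope = (78.95 − 119.15)/(307 − 39) = −0.15, so p = 125 − 0.15q.
Supply slope = (122 − 68.4)/(307 − 39) = 0.2, so p = 60.6 + 0.2q.
Competitive equilibrium: 125 − 0.15q = 60.6 + 0.2q → q* = 184, p* = 97.4.
With the tax, the buyer price exceeds the seller price by 39.4: (125 − 0.15q) − (60.6 + 0.2q) = 39.4 → q' = 71.4286.
Δq = 184 − 71.4286 = 112.5714; the wedge equals the tax, 39.4.
The triangle = ½ × 112.5714 × 39.4 = 2217.66.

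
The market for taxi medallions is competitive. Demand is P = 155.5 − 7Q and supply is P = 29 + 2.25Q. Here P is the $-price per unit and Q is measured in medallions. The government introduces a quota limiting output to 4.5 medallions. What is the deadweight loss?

$389.39

Competitive equilibrium: 155.5 − 7Q = 29 + 2.25Q → Q* = 13.6757, P* = 59.7703.
At Q = 4.5: demand price = 155.5 − 7·4.5 = 124; supply price = 29 + 2.25·4.5 = 39.125.
ΔQ = 13.6757 − 4.5 = 9.1757; wedge = 124 − 39.125 = 84.875.
The triangle = ½ × 9.1757 × 84.875 = $389.39.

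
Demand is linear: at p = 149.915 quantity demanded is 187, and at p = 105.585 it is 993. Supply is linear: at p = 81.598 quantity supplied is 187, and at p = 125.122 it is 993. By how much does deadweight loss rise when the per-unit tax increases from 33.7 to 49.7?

6121.10

Demand slope = (105.585 − 149.915)/(993 − 187) = −0.055, so p = 160.2 − 0.055q.
Supply slope = (125.122 − 81.598)/(993 − 187) = 0.054, so p = 71.5 + 0.054q.
Competitive equilibrium: 160.2 − 0.055q = 71.5 + 0.054q → q* = 813.7615, p* = 115.4431.
For a per-unit tax t: Δq = t/0.109, so DWL = ½·t·(t/0.109) = t²/0.218.
At t = 33.7: DWL = 5209.587. At t = 49.7: DWL = 11330.688.
Increase = 11330.688 − 5209.587 = 6121.10.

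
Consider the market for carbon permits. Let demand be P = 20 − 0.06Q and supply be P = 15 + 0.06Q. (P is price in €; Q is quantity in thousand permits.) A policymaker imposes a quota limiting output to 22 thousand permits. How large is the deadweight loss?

€23.21 thousand

Competitive equilibrium: 20 − 0.06Q = 15 + 0.06Q → Q* = 41.6667, P* = 17.5.
At Q = 22: demand price = 20 − 0.06·22 = 18.68; supply price = 15 + 0.06·22 = 16.32.
ΔQ = 41.6667 − 22 = 19.6667; wedge = 18.68 − 16.32 = 2.36.
The triangle = ½ × 19.6667 × 2.36 = €23.21 thousand.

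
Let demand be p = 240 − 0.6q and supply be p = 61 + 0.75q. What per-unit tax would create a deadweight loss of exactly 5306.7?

Competitive equilibrium: 240 − 0.6q = 61 + 0.75q → q* = 132.5926, p* = 160.4444.
A tax t gives Δq = t/1.35 and wedge t, so DWL = t²/2.7.
t²/2.7 = 5306.7 → t² = 14328.09 → t = 119.7.

119.7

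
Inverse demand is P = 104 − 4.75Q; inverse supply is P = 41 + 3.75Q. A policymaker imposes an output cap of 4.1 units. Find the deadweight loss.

46.61

Competitive equilibrium: 104 − 4.75Q = 41 + 3.75Q → Q* = 7.4118, P* = 68.7941.
At Q = 4.1: demand price = 104 − 4.75·4.1 = 84.525; supply price = 41 + 3.75·4.1 = 56.375.
ΔQ = 7.4118 − 4.1 = 3.3118; wedge = 84.525 − 56.375 = 28.15.
DWL = ½ × 3.3118 × 28.15 = 46.61.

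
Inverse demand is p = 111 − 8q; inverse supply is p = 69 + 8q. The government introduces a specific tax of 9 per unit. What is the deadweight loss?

Competitive equilibrium: 111 − 8q = 69 + 8q → q* = 2.625, p* = 90.
With the tax, the buyer price exceeds the seller price by 9: (111 − 8q) − (69 + 8q) = 9 → q' = 2.0625.
Δq = 2.625 − 2.0625 = 0.5625; the wedge equals the tax, 9.
The triangle = ½ × 0.5625 × 9 = 2.53.

2.53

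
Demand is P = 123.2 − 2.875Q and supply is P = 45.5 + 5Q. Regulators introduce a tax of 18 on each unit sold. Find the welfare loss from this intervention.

20.57

Competitive equilibrium: 123.2 − 2.875Q = 45.5 + 5Q → Q* = 9.8667, P* = 94.8333.
With the tax, the buyer price exceeds the seller price by 18: (123.2 − 2.875Q) − (45.5 + 5Q) = 18 → Q' = 7.581.
ΔQ = 9.8667 − 7.581 = 2.2857; the wedge equals the tax, 18.
The triangle = ½ × 2.2857 × 18 = 20.57.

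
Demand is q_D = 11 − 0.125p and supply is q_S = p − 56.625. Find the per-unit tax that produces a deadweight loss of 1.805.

In inverse form: demand p = 88 − 8q, supply p = 56.625 + q.
Competitive equilibrium: 88 − 8q = 56.625 + q → q* = 3.4861, p* = 60.1111.
A tax t gives Δq = t/9 and wedge t, so DWL = t²/18.
t²/18 = 1.805 → t² = 32.49 → t = 5.7.

5.7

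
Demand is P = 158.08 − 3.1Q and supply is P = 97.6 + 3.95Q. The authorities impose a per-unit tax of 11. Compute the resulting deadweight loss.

Competitive equilibrium: 158.08 − 3.1Q = 97.6 + 3.95Q → Q* = 8.5787, P* = 131.486.
With the tax, the buyer price exceeds the seller price by 11: (158.08 − 3.1Q) − (97.6 + 3.95Q) = 11 → Q' = 7.0184.
ΔQ = 8.5787 − 7.0184 = 1.5603; the wedge equals the tax, 11.
The triangle = ½ × 1.5603 × 11 = 8.58.

8.58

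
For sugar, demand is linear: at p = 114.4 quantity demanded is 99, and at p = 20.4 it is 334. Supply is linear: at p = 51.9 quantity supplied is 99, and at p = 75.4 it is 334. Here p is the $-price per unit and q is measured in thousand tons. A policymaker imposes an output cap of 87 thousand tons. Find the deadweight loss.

Demand slope = (20.4 − 114.4)/(334 − 99) = −0.4, so p = 154 − 0.4q.
Supply slope = (75.4 − 51.9)/(334 − 99) = 0.1, so p = 42 + 0.1q.
Competitive equilibrium: 154 − 0.4q = 42 + 0.1q → q* = 224, p* = 64.4.
At q = 87: demand price = 154 − 0.4·87 = 119.2; supply price = 42 + 0.1·87 = 50.7.
Δq = 224 − 87 = 137; wedge = 119.2 − 50.7 = 68.5.
DWL = ½ × 137 × 68.5 = $4692.25 thousand.

$4692.25 thousand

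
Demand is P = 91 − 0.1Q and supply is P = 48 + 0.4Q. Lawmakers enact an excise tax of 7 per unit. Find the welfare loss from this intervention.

49

Competitive equilibrium: 91 − 0.1Q = 48 + 0.4Q → Q* = 86, P* = 82.4.
With the tax, the buyer price exceeds the seller price by 7: (91 − 0.1Q) − (48 + 0.4Q) = 7 → Q' = 72.
ΔQ = 86 − 72 = 14; the wedge equals the tax, 7.
Deadweight loss = ½ × 14 × 7 = 49.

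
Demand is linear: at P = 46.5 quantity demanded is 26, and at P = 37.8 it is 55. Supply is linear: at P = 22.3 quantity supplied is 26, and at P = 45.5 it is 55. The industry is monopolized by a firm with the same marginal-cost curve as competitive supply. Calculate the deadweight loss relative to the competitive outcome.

58.19

Demand slope = (37.8 − 46.5)/(55 − 26) = −0.3, so P = 54.3 − 0.3Q.
Supply slope = (45.5 − 22.3)/(55 − 26) = 0.8, so P = 1.5 + 0.8Q.
Competitive equilibrium: 54.3 − 0.3Q = 1.5 + 0.8Q → Q* = 48, P* = 39.9.
Marginal revenue: MR = 54.3 − 0.6Q. Set MR = MC: 54.3 − 0.6Q = 1.5 + 0.8Q → Q_m = 37.7143.
Price P_m = 54.3 − 0.3·37.7143 = 42.9857; MC(Q_m) = 1.5 + 0.8·37.7143 = 31.6714.
Competitive Q* = 48, so ΔQ = 10.2857; wedge = 42.9857 − 31.6714 = 11.3143.
The triangle = ½ × 10.2857 × 11.3143 = 58.19.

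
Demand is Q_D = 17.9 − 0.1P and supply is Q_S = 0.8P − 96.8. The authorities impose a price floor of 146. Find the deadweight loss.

19.37

In inverse form: demand P = 179 − 10Q, supply P = 121 + 1.25Q.
Competitive equilibrium: 179 − 10Q = 121 + 1.25Q → Q* = 5.1556, P* = 127.4444.
At the floor P = 146, quantity demanded = (179 − 146)/10 = 3.3.
Sellers' marginal cost at Q' = 3.3: 121 + 1.25·3.3 = 125.125.
ΔQ = 5.1556 − 3.3 = 1.8556; wedge = 146 − 125.125 = 20.875.
Deadweight loss = ½ × 1.8556 × 20.875 = 19.37.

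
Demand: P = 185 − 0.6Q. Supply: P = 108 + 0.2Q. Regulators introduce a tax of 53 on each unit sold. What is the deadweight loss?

1755.625

Competitive equilibrium: 185 − 0.6Q = 108 + 0.2Q → Q* = 96.25, P* = 127.25.
With the tax, the buyer price exceeds the seller price by 53: (185 − 0.6Q) − (108 + 0.2Q) = 53 → Q' = 30.
ΔQ = 96.25 − 30 = 66.25; the wedge equals the tax, 53.
The triangle = ½ × 66.25 × 53 = 1755.625.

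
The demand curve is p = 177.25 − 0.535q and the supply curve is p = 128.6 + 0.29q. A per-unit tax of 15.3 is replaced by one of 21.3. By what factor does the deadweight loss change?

Competitive equilibrium: 177.25 − 0.535q = 128.6 + 0.29q → q* = 58.9697, p* = 145.7012.
For a per-unit tax t: Δq = t/0.825, so DWL = ½·t·(t/0.825) = t²/1.65.
At t = 15.3: DWL = 141.873. At t = 21.3: DWL = 274.964.
Ratio = (21.3/15.3)² = 1.938.

1.938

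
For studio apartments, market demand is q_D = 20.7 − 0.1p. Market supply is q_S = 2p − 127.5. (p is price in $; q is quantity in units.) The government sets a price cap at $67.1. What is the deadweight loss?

In inverse form: demand p = 207 − 10q, supply p = 63.75 + 0.5q.
Competitive equilibrium: 207 − 10q = 63.75 + 0.5q → q* = 13.6429, p* = 70.5714.
At the ceiling p = 67.1, quantity supplied = (67.1 − 63.75)/0.5 = 6.7.
Willingness to pay at q' = 6.7: 207 − 10·6.7 = 140.
Δq = 13.6429 − 6.7 = 6.9429; wedge = 140 − 67.1 = 72.9.
Deadweight loss = ½ × 6.9429 × 72.9 = $253.07.

$253.07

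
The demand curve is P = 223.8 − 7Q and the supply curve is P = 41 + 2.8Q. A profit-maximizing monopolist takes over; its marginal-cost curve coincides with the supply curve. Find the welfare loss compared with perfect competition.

Competitive equilibrium: 223.8 − 7Q = 41 + 2.8Q → Q* = 18.6531, P* = 93.2286.
Marginal revenue: MR = 223.8 − 14Q. Set MR = MC: 223.8 − 14Q = 41 + 2.8Q → Q_m = 10.881.
Price P_m = 223.8 − 7·10.881 = 147.633; MC(Q_m) = 41 + 2.8·10.881 = 71.4668.
Competitive Q* = 18.6531, so ΔQ = 7.7721; wedge = 147.633 − 71.4668 = 76.1662.
Deadweight loss = ½ × 7.7721 × 76.1662 = 295.99.

295.99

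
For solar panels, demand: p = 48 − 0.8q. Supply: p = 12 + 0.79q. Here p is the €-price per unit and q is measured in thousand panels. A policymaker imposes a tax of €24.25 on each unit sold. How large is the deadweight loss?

Competitive equilibrium: 48 − 0.8q = 12 + 0.79q → q* = 22.6415, p* = 29.8868.
With the tax, the buyer price exceeds the seller price by 24.25: (48 − 0.8q) − (12 + 0.79q) = 24.25 → q' = 7.3899.
Δq = 22.6415 − 7.3899 = 15.2516; the wedge equals the tax, 24.25.
Deadweight loss = ½ × 15.2516 × 24.25 = €184.93 thousand.

€184.93 thousand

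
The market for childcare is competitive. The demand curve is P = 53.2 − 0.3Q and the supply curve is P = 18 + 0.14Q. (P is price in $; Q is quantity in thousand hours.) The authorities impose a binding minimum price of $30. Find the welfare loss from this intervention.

Competitive equilibrium: 53.2 − 0.3Q = 18 + 0.14Q → Q* = 80, P* = 29.2.
At the floor P = 30, quantity demanded = (53.2 − 30)/0.3 = 77.3333.
Sellers' marginal cost at Q' = 77.3333: 18 + 0.14·77.3333 = 28.8267.
ΔQ = 80 − 77.3333 = 2.6667; wedge = 30 − 28.8267 = 1.1733.
Deadweight loss = ½ × 2.6667 × 1.1733 = $1.56 thousand.

$1.56 thousand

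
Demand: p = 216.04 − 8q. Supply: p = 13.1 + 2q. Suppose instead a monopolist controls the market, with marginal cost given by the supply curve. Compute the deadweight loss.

406.76

Competitive equilibrium: 216.04 − 8q = 13.1 + 2q → q* = 20.294, p* = 53.688.
Marginal revenue: MR = 216.04 − 16q. Set MR = MC: 216.04 − 16q = 13.1 + 2q → q_m = 11.27444.
Price p_m = 216.04 − 8·11.27444 = 125.84448; MC(q_m) = 13.1 + 2·11.27444 = 35.64888.
Competitive q* = 20.294, so Δq = 9.01956; wedge = 125.84448 − 35.64888 = 90.1956.
Welfare loss = ½ × 9.01956 × 90.1956 = 406.76.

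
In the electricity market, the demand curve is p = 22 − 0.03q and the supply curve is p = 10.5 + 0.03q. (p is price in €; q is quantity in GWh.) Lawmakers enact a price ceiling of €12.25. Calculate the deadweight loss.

€533.33

Competitive equilibrium: 22 − 0.03q = 10.5 + 0.03q → q* = 191.6667, p* = 16.25.
At the ceiling p = 12.25, quantity supplied = (12.25 − 10.5)/0.03 = 58.3333.
Willingness to pay at q' = 58.3333: 22 − 0.03·58.3333 = 20.25.
Δq = 191.6667 − 58.3333 = 133.3334; wedge = 20.25 − 12.25 = 8.
DWL = ½ × 133.3334 × 8 = €533.33.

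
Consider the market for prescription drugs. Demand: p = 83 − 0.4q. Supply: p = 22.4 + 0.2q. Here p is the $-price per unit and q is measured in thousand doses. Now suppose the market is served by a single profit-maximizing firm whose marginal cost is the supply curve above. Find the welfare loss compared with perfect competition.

Competitive equilibrium: 83 − 0.4q = 22.4 + 0.2q → q* = 101, p* = 42.6.
Marginal revenue: MR = 83 − 0.8q. Set MR = MC: 83 − 0.8q = 22.4 + 0.2q → q_m = 60.6.
Price p_m = 83 − 0.4·60.6 = 58.76; MC(q_m) = 22.4 + 0.2·60.6 = 34.52.
Competitive q* = 101, so Δq = 40.4; wedge = 58.76 − 34.52 = 24.24.
The triangle = ½ × 40.4 × 24.24 = $489.648 thousand.

$489.648 thousand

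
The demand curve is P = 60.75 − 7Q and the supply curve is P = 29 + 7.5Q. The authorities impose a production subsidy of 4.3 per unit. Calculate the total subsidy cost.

10.69

Competitive equilibrium: 60.75 − 7Q = 29 + 7.5Q → Q* = 2.1897, P* = 45.4224.
The subsidy lowers effective supply by 4.3: P = 24.7 + 7.5Q.
New quantity: 60.75 − 7Q = 24.7 + 7.5Q → Q' = 2.4862.
Total subsidy cost = 4.3 × 2.4862 = 10.69.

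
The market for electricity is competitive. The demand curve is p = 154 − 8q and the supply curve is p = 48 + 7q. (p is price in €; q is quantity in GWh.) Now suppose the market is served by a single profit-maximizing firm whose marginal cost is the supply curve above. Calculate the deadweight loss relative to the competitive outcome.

€45.31

Competitive equilibrium: 154 − 8q = 48 + 7q → q* = 7.0667, p* = 97.4667.
Marginal revenue: MR = 154 − 16q. Set MR = MC: 154 − 16q = 48 + 7q → q_m = 4.6087.
Price p_m = 154 − 8·4.6087 = 117.1304; MC(q_m) = 48 + 7·4.6087 = 80.2609.
Competitive q* = 7.0667, so Δq = 2.458; wedge = 117.1304 − 80.2609 = 36.8695.
The triangle = ½ × 2.458 × 36.8695 = €45.31.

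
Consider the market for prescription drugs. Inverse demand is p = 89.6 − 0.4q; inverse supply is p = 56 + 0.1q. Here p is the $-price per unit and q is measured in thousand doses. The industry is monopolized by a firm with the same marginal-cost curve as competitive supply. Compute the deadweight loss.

$223 thousand

Competitive equilibrium: 89.6 − 0.4q = 56 + 0.1q → q* = 67.2, p* = 62.72.
Marginal revenue: MR = 89.6 − 0.8q. Set MR = MC: 89.6 − 0.8q = 56 + 0.1q → q_m = 37.33333.
Price p_m = 89.6 − 0.4·37.33333 = 74.66667; MC(q_m) = 56 + 0.1·37.33333 = 59.73333.
Competitive q* = 67.2, so Δq = 29.86667; wedge = 74.66667 − 59.73333 = 14.93334.
Deadweight loss = ½ × 29.86667 × 14.93334 = $223 thousand.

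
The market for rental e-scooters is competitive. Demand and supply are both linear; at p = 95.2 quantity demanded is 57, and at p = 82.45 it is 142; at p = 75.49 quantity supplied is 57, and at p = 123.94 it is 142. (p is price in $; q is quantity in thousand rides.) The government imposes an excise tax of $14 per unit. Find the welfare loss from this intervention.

$136.11 thousand

Demand slope = (82.45 − 95.2)/(142 − 57) = −0.15, so p = 103.75 − 0.15q.
Supply slope = (123.94 − 75.49)/(142 − 57) = 0.57, so p = 43 + 0.57q.
Competitive equilibrium: 103.75 − 0.15q = 43 + 0.57q → q* = 84.375, p* = 91.0938.
With the tax, the buyer price exceeds the seller price by 14: (103.75 − 0.15q) − (43 + 0.57q) = 14 → q' = 64.9306.
Δq = 84.375 − 64.9306 = 19.4444; the wedge equals the tax, 14.
Welfare loss = ½ × 19.4444 × 14 = $136.11 thousand.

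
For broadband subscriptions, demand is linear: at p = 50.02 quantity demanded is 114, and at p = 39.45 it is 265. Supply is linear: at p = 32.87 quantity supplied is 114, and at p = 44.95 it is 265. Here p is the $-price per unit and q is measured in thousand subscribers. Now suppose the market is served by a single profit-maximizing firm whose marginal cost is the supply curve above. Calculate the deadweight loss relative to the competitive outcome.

Demand slope = (39.45 − 50.02)/(265 − 114) = −0.07, so p = 58 − 0.07q.
Supply slope = (44.95 − 32.87)/(265 − 114) = 0.08, so p = 23.75 + 0.08q.
Competitive equilibrium: 58 − 0.07q = 23.75 + 0.08q → q* = 228.3333, p* = 42.0167.
Marginal revenue: MR = 58 − 0.14q. Set MR = MC: 58 − 0.14q = 23.75 + 0.08q → q_m = 155.6818.
Price p_m = 58 − 0.07·155.6818 = 47.1023; MC(q_m) = 23.75 + 0.08·155.6818 = 36.2045.
Competitive q* = 228.3333, so Δq = 72.6515; wedge = 47.1023 − 36.2045 = 10.8978.
DWL = ½ × 72.6515 × 10.8978 = $395.87 thousand.

$395.87 thousand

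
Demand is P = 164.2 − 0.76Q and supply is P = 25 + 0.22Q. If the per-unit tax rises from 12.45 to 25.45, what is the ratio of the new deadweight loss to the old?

4.179

Competitive equilibrium: 164.2 − 0.76Q = 25 + 0.22Q → Q* = 142.0408, P* = 56.249.
For a per-unit tax t: ΔQ = t/0.98, so DWL = ½·t·(t/0.98) = t²/1.96.
At t = 12.45: DWL = 79.083. At t = 25.45: DWL = 330.460.
Ratio = (25.45/12.45)² = 4.179.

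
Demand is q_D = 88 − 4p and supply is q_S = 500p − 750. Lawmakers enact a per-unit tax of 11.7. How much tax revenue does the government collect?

In inverse form: demand p = 22 − 0.25q, supply p = 1.5 + 0.002q.
Competitive equilibrium: 22 − 0.25q = 1.5 + 0.002q → q* = 81.3492, p* = 1.6627.
With the tax, the buyer price exceeds the seller price by 11.7: (22 − 0.25q) − (1.5 + 0.002q) = 11.7 → q' = 34.9206.
Tax revenue = 11.7 × 34.9206 = 408.57.

408.57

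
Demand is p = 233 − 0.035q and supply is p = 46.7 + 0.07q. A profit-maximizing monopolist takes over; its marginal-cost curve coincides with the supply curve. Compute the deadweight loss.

Competitive equilibrium: 233 − 0.035q = 46.7 + 0.07q → q* = 1774.2857, p* = 170.9.
Marginal revenue: MR = 233 − 0.07q. Set MR = MC: 233 − 0.07q = 46.7 + 0.07q → q_m = 1330.7143.
Price p_m = 233 − 0.035·1330.7143 = 186.425; MC(q_m) = 46.7 + 0.07·1330.7143 = 139.85.
Competitive q* = 1774.2857, so Δq = 443.5714; wedge = 186.425 − 139.85 = 46.575.
DWL = ½ × 443.5714 × 46.575 = 10329.67.

10329.67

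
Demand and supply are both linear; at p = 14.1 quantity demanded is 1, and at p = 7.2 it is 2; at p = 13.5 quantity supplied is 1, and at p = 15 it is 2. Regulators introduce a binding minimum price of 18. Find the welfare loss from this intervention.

Demand slope = (7.2 − 14.1)/(2 − 1) = −6.9, so p = 21 − 6.9q.
Supply slope = (15 − 13.5)/(2 − 1) = 1.5, so p = 12 + 1.5q.
Competitive equilibrium: 21 − 6.9q = 12 + 1.5q → q* = 1.0714, p* = 13.6071.
At the floor p = 18, quantity demanded = (21 − 18)/6.9 = 0.4348.
Sellers' marginal cost at q' = 0.4348: 12 + 1.5·0.4348 = 12.6522.
Δq = 1.0714 − 0.4348 = 0.6366; wedge = 18 − 12.6522 = 5.3478.
The triangle = ½ × 0.6366 × 5.3478 = 1.70.

1.70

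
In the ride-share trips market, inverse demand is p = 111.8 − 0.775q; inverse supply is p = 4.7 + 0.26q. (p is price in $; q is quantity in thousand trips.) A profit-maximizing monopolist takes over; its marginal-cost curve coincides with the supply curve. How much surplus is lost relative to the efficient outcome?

Competitive equilibrium: 111.8 − 0.775q = 4.7 + 0.26q → q* = 103.4783, p* = 31.6043.
Marginal revenue: MR = 111.8 − 1.55q. Set MR = MC: 111.8 − 1.55q = 4.7 + 0.26q → q_m = 59.1713.
Price p_m = 111.8 − 0.775·59.1713 = 65.9422; MC(q_m) = 4.7 + 0.26·59.1713 = 20.0845.
Competitive q* = 103.4783, so Δq = 44.307; wedge = 65.9422 − 20.0845 = 45.8577.
The triangle = ½ × 44.307 × 45.8577 = $1015.91 thousand.

$1015.91 thousand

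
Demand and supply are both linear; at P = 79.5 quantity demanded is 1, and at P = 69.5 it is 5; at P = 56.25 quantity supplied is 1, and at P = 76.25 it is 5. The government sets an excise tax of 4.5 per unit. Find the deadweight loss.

1.35

Demand slope = (69.5 − 79.5)/(5 − 1) = −2.5, so P = 82 − 2.5Q.
Supply slope = (76.25 − 56.25)/(5 − 1) = 5, so P = 51.25 + 5Q.
Competitive equilibrium: 82 − 2.5Q = 51.25 + 5Q → Q* = 4.1, P* = 71.75.
With the tax, the buyer price exceeds the seller price by 4.5: (82 − 2.5Q) − (51.25 + 5Q) = 4.5 → Q' = 3.5.
ΔQ = 4.1 − 3.5 = 0.6; the wedge equals the tax, 4.5.
Deadweight loss = ½ × 0.6 × 4.5 = 1.35.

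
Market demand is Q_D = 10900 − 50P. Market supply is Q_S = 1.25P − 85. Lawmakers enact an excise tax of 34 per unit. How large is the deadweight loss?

704.88

In inverse form: demand P = 218 − 0.02Q, supply P = 68 + 0.8Q.
Competitive equilibrium: 218 − 0.02Q = 68 + 0.8Q → Q* = 182.9268, P* = 214.3415.
With the tax, the buyer price exceeds the seller price by 34: (218 − 0.02Q) − (68 + 0.8Q) = 34 → Q' = 141.4634.
ΔQ = 182.9268 − 141.4634 = 41.4634; the wedge equals the tax, 34.
The triangle = ½ × 41.4634 × 34 = 704.88.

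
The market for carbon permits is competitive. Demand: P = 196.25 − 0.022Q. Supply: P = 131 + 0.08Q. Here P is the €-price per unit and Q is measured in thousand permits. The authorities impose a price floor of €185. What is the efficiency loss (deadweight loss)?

€840.06 thousand

Competitive equilibrium: 196.25 − 0.022Q = 131 + 0.08Q → Q* = 639.7059, P* = 182.1765.
At the floor P = 185, quantity demanded = (196.25 − 185)/0.022 = 511.3636.
Sellers' marginal cost at Q' = 511.3636: 131 + 0.08·511.3636 = 171.9091.
ΔQ = 639.7059 − 511.3636 = 128.3423; wedge = 185 − 171.9091 = 13.0909.
The triangle = ½ × 128.3423 × 13.0909 = €840.06 thousand.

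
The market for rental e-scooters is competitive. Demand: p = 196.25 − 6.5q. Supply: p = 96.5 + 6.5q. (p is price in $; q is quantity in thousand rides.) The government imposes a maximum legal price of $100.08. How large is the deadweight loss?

Competitive equilibrium: 196.25 − 6.5q = 96.5 + 6.5q → q* = 7.6731, p* = 146.375.
At the ceiling p = 100.08, quantity supplied = (100.08 − 96.5)/6.5 = 0.5508.
Willingness to pay at q' = 0.5508: 196.25 − 6.5·0.5508 = 192.6698.
Δq = 7.6731 − 0.5508 = 7.1223; wedge = 192.6698 − 100.08 = 92.5898.
The triangle = ½ × 7.1223 × 92.5898 = $329.73 thousand.

$329.73 thousand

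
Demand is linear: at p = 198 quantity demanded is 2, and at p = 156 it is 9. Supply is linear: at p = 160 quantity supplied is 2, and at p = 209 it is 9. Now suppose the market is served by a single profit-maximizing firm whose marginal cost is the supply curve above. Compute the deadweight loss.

15.71

Demand slope = (156 − 198)/(9 − 2) = −6, so p = 210 − 6q.
Supply slope = (209 − 160)/(9 − 2) = 7, so p = 146 + 7q.
Competitive equilibrium: 210 − 6q = 146 + 7q → q* = 4.9231, p* = 180.4615.
Marginal revenue: MR = 210 − 12q. Set MR = MC: 210 − 12q = 146 + 7q → q_m = 3.3684.
Price p_m = 210 − 6·3.3684 = 189.7896; MC(q_m) = 146 + 7·3.3684 = 169.5788.
Competitive q* = 4.9231, so Δq = 1.5547; wedge = 189.7896 − 169.5788 = 20.2108.
Deadweight loss = ½ × 1.5547 × 20.2108 = 15.71.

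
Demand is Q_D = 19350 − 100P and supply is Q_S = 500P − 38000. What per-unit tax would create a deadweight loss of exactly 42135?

31.8

In inverse form: demand P = 193.5 − 0.01Q, supply P = 76 + 0.002Q.
Competitive equilibrium: 193.5 − 0.01Q = 76 + 0.002Q → Q* = 9791.6667, P* = 95.5833.
A tax t gives ΔQ = t/0.012 and wedge t, so DWL = t²/0.024.
t²/0.024 = 42135 → t² = 1011.24 → t = 31.8.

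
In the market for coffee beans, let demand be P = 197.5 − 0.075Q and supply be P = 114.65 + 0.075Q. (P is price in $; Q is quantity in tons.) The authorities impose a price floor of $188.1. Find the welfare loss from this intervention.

$13674.675

Competitive equilibrium: 197.5 − 0.075Q = 114.65 + 0.075Q → Q* = 552.3333, P* = 156.075.
At the floor P = 188.1, quantity demanded = (197.5 − 188.1)/0.075 = 125.3333.
Sellers' marginal cost at Q' = 125.3333: 114.65 + 0.075·125.3333 = 124.05.
ΔQ = 552.3333 − 125.3333 = 427; wedge = 188.1 − 124.05 = 64.05.
DWL = ½ × 427 × 64.05 = $13674.675.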